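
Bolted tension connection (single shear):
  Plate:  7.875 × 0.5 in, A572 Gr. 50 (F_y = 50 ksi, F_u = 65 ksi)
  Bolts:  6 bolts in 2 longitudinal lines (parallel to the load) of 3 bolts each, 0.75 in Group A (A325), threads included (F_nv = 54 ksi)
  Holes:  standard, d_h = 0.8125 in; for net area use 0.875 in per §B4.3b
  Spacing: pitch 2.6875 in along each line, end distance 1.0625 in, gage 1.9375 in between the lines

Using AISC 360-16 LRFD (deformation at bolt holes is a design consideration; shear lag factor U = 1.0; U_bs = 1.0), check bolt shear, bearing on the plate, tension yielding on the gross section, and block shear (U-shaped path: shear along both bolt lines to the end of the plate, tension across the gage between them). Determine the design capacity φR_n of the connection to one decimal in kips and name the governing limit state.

Bolt shear: A_b = π(0.75)²/4 = 0.44179 in². φR_n = 0.75 × 54 × 0.44179 × 6 × 1 = 107.4 kips.
Bearing (0.5 in plate, F_u = 65 ksi): end bolts L_c = 1.0625 − 0.8125/2 = 0.65625, R_n = min(1.2×0.65625×0.5×65, 2.4×0.75×0.5×65) = 25.594 kips/bolt; interior L_c = 2.6875 − 0.8125 = 1.875, R_n = 58.5 kips/bolt. φR_n = 0.75 × (2×25.594 + 4×58.5) = 213.9 kips.
Tension yield (gross): A_g = 7.875×0.5 = 3.9375 in². φR_n = 0.90 × 50 × 3.9375 = 177.2 kips.
Block shear: shear path 2×[1.0625+2×2.6875] = 2×6.4375 in, A_gv = 6.4375, A_nv = 2×(6.4375 − 2.5×0.875)×0.5 = 4.25 in²; tension across gage: (1.9375 − 1×0.875)×0.5 = 0.53125 in². R_n = min(0.6×65×4.25, 0.6×50×6.4375) + 1.0×65×0.53125 = min(165.75, 193.13) + 34.531 = 200.28 kips. φR_n = 0.75 × 200.28 = 150.2 kips.
Governing: min(107.4, 213.9, 177.2, 150.2) = 107.4 kips → bolt shear.

107.4 kips (bolt shear governs)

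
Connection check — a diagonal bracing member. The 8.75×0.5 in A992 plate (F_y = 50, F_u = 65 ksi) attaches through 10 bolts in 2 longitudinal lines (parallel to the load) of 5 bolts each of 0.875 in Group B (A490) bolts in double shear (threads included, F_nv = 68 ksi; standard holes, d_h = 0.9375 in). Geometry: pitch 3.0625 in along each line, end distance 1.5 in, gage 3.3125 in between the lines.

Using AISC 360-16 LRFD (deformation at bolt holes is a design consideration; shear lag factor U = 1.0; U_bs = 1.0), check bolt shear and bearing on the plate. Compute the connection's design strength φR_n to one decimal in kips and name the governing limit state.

469.8 kips (bearing governs)

Bolt shear: A_b = π(0.875)²/4 = 0.60132 in². φR_n = 0.75 × 68 × 0.60132 × 10 × 2 = 613.3 kips.
Bearing (0.5 in plate, F_u = 65 ksi): end bolts L_c = 1.5 − 0.9375/2 = 1.03125, R_n = min(1.2×1.03125×0.5×65, 2.4×0.875×0.5×65) = 40.219 kips/bolt; interior L_c = 3.0625 − 0.9375 = 2.125, R_n = 68.25 kips/bolt. φR_n = 0.75 × (2×40.219 + 8×68.25) = 469.8 kips.
Governing: min(613.3, 469.8) = 469.8 kips → bearing.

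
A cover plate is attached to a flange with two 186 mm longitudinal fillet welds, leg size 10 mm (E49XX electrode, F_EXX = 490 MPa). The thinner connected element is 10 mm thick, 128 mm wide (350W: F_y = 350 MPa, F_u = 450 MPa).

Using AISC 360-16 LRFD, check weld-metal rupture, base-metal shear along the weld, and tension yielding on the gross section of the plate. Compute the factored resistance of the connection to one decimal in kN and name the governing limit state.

Weld metal: throat = 0.707×10 = 7.07 mm, L = 2×186 = 372 mm. φR_n = 0.75 × 0.6 × 490 × 7.07 × 372 = 579.9 kN.
Base metal shear (10 mm plate): yield φR_n = 1.0×0.6×350×10×372 = 781.2 kN; rupture φR_n = 0.75×0.6×450×10×372 = 753.3 kN; take 753.3 kN (rupture).
Tension yield (gross): A_g = 128×10 = 1280 mm². φR_n = 0.90 × 350 × 1280 = 403.2 kN.
Governing: min(579.9, 753.3, 403.2) = 403.2 kN → gross-section yield.

403.2 kN (gross-section yield governs)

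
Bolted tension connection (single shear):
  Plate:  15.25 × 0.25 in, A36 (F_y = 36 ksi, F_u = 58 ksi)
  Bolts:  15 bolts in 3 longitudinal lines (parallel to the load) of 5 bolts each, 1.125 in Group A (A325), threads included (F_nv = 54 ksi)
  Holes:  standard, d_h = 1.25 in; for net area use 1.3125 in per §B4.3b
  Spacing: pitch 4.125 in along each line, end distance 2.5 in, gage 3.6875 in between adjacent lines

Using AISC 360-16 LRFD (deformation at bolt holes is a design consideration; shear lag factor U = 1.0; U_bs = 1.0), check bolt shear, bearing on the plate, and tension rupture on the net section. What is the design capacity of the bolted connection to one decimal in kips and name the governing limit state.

123.0 kips (net-section rupture governs)

Bolt shear: A_b = π(1.125)²/4 = 0.99402 in². φR_n = 0.75 × 54 × 0.99402 × 15 × 1 = 603.9 kips.
Bearing (0.25 in plate, F_u = 58 ksi): end bolts L_c = 2.5 − 1.25/2 = 1.875, R_n = min(1.2×1.875×0.25×58, 2.4×1.125×0.25×58) = 32.625 kips/bolt; interior L_c = 4.125 − 1.25 = 2.875, R_n = 39.15 kips/bolt. φR_n = 0.75 × (3×32.625 + 12×39.15) = 425.8 kips.
Tension rupture (net): A_n = (15.25 − 3×1.3125)×0.25 = 2.8281 in² (U = 1.0, A_e = A_n). φR_n = 0.75 × 58 × 2.8281 = 123.0 kips.
Governing: min(603.9, 425.8, 123.0) = 123.0 kips → net-section rupture.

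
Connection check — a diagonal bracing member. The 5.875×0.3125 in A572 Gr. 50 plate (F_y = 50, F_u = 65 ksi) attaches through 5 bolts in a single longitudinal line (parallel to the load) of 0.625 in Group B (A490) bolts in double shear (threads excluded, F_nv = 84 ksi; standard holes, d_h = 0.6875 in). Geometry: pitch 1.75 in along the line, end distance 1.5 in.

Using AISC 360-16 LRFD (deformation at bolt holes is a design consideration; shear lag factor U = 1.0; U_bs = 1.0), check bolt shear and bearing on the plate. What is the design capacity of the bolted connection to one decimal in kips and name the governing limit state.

98.8 kips (bearing governs)

Bolt shear: A_b = π(0.625)²/4 = 0.3068 in². φR_n = 0.75 × 84 × 0.3068 × 5 × 2 = 193.3 kips.
Bearing (0.3125 in plate, F_u = 65 ksi): end bolts L_c = 1.5 − 0.6875/2 = 1.15625, R_n = min(1.2×1.15625×0.3125×65, 2.4×0.625×0.3125×65) = 28.184 kips/bolt; interior L_c = 1.75 − 0.6875 = 1.0625, R_n = 25.898 kips/bolt. φR_n = 0.75 × (1×28.184 + 4×25.898) = 98.8 kips.
Governing: min(193.3, 98.8) = 98.8 kips → bearing.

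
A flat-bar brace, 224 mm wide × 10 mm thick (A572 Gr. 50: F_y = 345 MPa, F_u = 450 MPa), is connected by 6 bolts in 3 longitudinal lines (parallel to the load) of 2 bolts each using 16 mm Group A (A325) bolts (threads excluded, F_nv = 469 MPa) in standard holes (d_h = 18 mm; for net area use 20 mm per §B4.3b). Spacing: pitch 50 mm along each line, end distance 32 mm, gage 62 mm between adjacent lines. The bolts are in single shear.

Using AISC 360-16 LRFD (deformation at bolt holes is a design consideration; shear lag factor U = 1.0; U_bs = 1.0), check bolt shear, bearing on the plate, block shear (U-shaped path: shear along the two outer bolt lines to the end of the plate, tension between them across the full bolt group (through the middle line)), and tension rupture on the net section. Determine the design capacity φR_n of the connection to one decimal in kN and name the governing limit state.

Bolt shear: A_b = π(16)²/4 = 201.06 mm². φR_n = 0.75 × 469 × 201.06 × 6 × 1 = 424.3 kN.
Bearing (10 mm plate, F_u = 450 MPa): end bolts L_c = 32 − 18/2 = 23, R_n = min(1.2×23×10×450, 2.4×16×10×450) = 124.2 kN/bolt; interior L_c = 50 − 18 = 32, R_n = 172.8 kN/bolt. φR_n = 0.75 × (3×124.2 + 3×172.8) = 668.3 kN.
Block shear: shear path 2×[32+1×50] = 2×82 mm, A_gv = 1640, A_nv = 2×(82 − 1.5×20)×10 = 1040 mm²; tension across gage: (124 − 2×20)×10 = 840 mm². R_n = min(0.6×450×1040, 0.6×345×1640) + 1.0×450×840 = min(280.8, 339.48) + 378 = 658.8 kN. φR_n = 0.75 × 658.8 = 494.1 kN.
Tension rupture (net): A_n = (224 − 3×20)×10 = 1640 mm² (U = 1.0, A_e = A_n). φR_n = 0.75 × 450 × 1640 = 553.5 kN.
Governing: min(424.3, 668.3, 494.1, 553.5) = 424.3 kN → bolt shear.

424.3 kN (bolt shear governs)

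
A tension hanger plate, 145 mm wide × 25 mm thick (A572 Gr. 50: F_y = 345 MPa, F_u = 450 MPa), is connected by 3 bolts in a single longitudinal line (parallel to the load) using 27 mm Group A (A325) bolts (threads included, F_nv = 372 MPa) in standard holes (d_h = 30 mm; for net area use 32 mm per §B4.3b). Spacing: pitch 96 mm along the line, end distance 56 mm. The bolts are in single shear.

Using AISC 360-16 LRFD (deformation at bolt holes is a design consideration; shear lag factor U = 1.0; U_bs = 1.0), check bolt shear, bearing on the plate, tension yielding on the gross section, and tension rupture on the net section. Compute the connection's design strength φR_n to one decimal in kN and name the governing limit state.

Bolt shear: A_b = π(27)²/4 = 572.56 mm². φR_n = 0.75 × 372 × 572.56 × 3 × 1 = 479.2 kN.
Bearing (25 mm plate, F_u = 450 MPa): end bolts L_c = 56 − 30/2 = 41, R_n = min(1.2×41×25×450, 2.4×27×25×450) = 553.5 kN/bolt; interior L_c = 96 − 30 = 66, R_n = 729 kN/bolt. φR_n = 0.75 × (1×553.5 + 2×729) = 1508.6 kN.
Tension yield (gross): A_g = 145×25 = 3625 mm². φR_n = 0.90 × 345 × 3625 = 1125.6 kN.
Tension rupture (net): A_n = (145 − 1×32)×25 = 2825 mm² (U = 1.0, A_e = A_n). φR_n = 0.75 × 450 × 2825 = 953.4 kN.
Governing: min(479.2, 1508.6, 1125.6, 953.4) = 479.2 kN → bolt shear.

479.2 kN (bolt shear governs)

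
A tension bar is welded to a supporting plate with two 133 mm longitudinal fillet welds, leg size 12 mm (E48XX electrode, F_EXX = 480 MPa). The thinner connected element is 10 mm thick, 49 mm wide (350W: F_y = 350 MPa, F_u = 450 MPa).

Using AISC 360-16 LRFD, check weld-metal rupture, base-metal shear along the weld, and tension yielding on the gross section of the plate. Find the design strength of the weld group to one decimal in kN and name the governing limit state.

Weld metal: throat = 0.707×12 = 8.484 mm, L = 2×133 = 266 mm. φR_n = 0.75 × 0.6 × 480 × 8.484 × 266 = 487.5 kN.
Base metal shear (10 mm plate): yield φR_n = 1.0×0.6×350×10×266 = 558.6 kN; rupture φR_n = 0.75×0.6×450×10×266 = 538.7 kN; take 538.7 kN (rupture).
Tension yield (gross): A_g = 49×10 = 490 mm². φR_n = 0.90 × 350 × 490 = 154.4 kN.
Governing: min(487.5, 538.7, 154.4) = 154.4 kN → gross-section yield.

154.4 kN (gross-section yield governs)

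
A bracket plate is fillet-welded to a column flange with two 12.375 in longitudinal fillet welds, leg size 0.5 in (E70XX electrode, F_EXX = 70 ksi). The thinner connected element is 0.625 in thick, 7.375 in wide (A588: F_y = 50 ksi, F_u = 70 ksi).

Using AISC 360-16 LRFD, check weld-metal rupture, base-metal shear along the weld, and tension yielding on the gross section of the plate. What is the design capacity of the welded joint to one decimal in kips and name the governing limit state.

Weld metal: throat = 0.707×0.5 = 0.3535 in, L = 2×12.375 = 24.75 in. φR_n = 0.75 × 0.6 × 70 × 0.3535 × 24.75 = 275.6 kips.
Base metal shear (0.625 in plate): yield φR_n = 1.0×0.6×50×0.625×24.75 = 464.1 kips; rupture φR_n = 0.75×0.6×70×0.625×24.75 = 487.3 kips; take 464.1 kips (yield).
Tension yield (gross): A_g = 7.375×0.625 = 4.6094 in². φR_n = 0.90 × 50 × 4.6094 = 207.4 kips.
Governing: min(275.6, 464.1, 207.4) = 207.4 kips → gross-section yield.

207.4 kips (gross-section yield governs)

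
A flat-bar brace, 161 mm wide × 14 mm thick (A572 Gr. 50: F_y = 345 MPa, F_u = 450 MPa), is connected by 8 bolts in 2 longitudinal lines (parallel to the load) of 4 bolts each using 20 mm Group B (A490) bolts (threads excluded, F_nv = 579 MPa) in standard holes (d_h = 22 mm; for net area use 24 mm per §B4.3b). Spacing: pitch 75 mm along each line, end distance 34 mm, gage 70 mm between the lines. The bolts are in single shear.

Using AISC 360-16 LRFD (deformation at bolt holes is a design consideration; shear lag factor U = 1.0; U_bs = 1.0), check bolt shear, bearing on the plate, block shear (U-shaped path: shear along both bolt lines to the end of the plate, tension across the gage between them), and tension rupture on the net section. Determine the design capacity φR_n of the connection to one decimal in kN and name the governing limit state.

533.9 kN (net-section rupture governs)

Bolt shear: A_b = π(20)²/4 = 314.16 mm². φR_n = 0.75 × 579 × 314.16 × 8 × 1 = 1091.4 kN.
Bearing (14 mm plate, F_u = 450 MPa): end bolts L_c = 34 − 22/2 = 23, R_n = min(1.2×23×14×450, 2.4×20×14×450) = 173.88 kN/bolt; interior L_c = 75 − 22 = 53, R_n = 302.4 kN/bolt. φR_n = 0.75 × (2×173.88 + 6×302.4) = 1621.6 kN.
Block shear: shear path 2×[34+3×75] = 2×259 mm, A_gv = 7252, A_nv = 2×(259 − 3.5×24)×14 = 4900 mm²; tension across gage: (70 − 1×24)×14 = 644 mm². R_n = min(0.6×450×4900, 0.6×345×7252) + 1.0×450×644 = min(1323, 1501.2) + 289.8 = 1612.8 kN. φR_n = 0.75 × 1612.8 = 1209.6 kN.
Tension rupture (net): A_n = (161 − 2×24)×14 = 1582 mm² (U = 1.0, A_e = A_n). φR_n = 0.75 × 450 × 1582 = 533.9 kN.
Governing: min(1091.4, 1621.6, 1209.6, 533.9) = 533.9 kN → net-section rupture.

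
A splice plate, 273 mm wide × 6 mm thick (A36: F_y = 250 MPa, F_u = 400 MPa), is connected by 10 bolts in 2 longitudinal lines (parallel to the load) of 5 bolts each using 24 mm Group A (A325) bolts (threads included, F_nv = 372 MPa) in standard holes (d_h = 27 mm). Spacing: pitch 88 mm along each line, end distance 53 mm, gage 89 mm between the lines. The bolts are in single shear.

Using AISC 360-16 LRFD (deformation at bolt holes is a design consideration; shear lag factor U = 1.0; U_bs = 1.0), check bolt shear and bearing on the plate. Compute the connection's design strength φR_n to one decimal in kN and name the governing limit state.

1000.1 kN (bearing governs)

Bolt shear: A_b = π(24)²/4 = 452.39 mm². φR_n = 0.75 × 372 × 452.39 × 10 × 1 = 1262.2 kN.
Bearing (6 mm plate, F_u = 400 MPa): end bolts L_c = 53 − 27/2 = 39.5, R_n = min(1.2×39.5×6×400, 2.4×24×6×400) = 113.76 kN/bolt; interior L_c = 88 − 27 = 61, R_n = 138.24 kN/bolt. φR_n = 0.75 × (2×113.76 + 8×138.24) = 1000.1 kN.
Governing: min(1262.2, 1000.1) = 1000.1 kN → bearing.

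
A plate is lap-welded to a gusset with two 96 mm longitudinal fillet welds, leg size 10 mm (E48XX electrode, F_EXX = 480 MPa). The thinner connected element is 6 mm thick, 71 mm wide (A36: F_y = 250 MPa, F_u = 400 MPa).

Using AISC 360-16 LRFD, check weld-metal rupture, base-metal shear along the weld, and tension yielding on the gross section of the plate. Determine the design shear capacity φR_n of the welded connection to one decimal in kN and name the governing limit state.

95.9 kN (gross-section yield governs)

Weld metal: throat = 0.707×10 = 7.07 mm, L = 2×96 = 192 mm. φR_n = 0.75 × 0.6 × 480 × 7.07 × 192 = 293.2 kN.
Base metal shear (6 mm plate): yield φR_n = 1.0×0.6×250×6×192 = 172.8 kN; rupture φR_n = 0.75×0.6×400×6×192 = 207.4 kN; take 172.8 kN (yield).
Tension yield (gross): A_g = 71×6 = 426 mm². φR_n = 0.90 × 250 × 426 = 95.9 kN.
Governing: min(293.2, 172.8, 95.9) = 95.9 kN → gross-section yield.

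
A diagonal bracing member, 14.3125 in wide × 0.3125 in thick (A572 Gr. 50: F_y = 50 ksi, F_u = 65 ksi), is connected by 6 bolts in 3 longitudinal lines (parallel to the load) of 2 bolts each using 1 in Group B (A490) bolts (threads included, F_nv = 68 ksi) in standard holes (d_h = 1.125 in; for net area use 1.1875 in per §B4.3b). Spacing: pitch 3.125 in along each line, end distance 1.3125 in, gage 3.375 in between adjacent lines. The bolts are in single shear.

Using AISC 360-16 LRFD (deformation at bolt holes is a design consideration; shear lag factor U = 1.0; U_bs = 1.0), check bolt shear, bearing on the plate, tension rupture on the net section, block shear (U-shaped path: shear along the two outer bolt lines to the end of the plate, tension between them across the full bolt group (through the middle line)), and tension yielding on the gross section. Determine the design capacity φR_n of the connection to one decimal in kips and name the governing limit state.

115.2 kips (block shear governs)

Bolt shear: A_b = π(1)²/4 = 0.7854 in². φR_n = 0.75 × 68 × 0.7854 × 6 × 1 = 240.3 kips.
Bearing (0.3125 in plate, F_u = 65 ksi): end bolts L_c = 1.3125 − 1.125/2 = 0.75, R_n = min(1.2×0.75×0.3125×65, 2.4×1×0.3125×65) = 18.281 kips/bolt; interior L_c = 3.125 − 1.125 = 2, R_n = 48.75 kips/bolt. φR_n = 0.75 × (3×18.281 + 3×48.75) = 150.8 kips.
Tension rupture (net): A_n = (14.3125 − 3×1.1875)×0.3125 = 3.3594 in² (U = 1.0, A_e = A_n). φR_n = 0.75 × 65 × 3.3594 = 163.8 kips.
Block shear: shear path 2×[1.3125+1×3.125] = 2×4.4375 in, A_gv = 2.7734, A_nv = 2×(4.4375 − 1.5×1.1875)×0.3125 = 1.6602 in²; tension across gage: (6.75 − 2×1.1875)×0.3125 = 1.3672 in². R_n = min(0.6×65×1.6602, 0.6×50×2.7734) + 1.0×65×1.3672 = min(64.748, 83.202) + 88.868 = 153.62 kips. φR_n = 0.75 × 153.62 = 115.2 kips.
Tension yield (gross): A_g = 14.3125×0.3125 = 4.4727 in². φR_n = 0.90 × 50 × 4.4727 = 201.3 kips.
Governing: min(240.3, 150.8, 163.8, 115.2, 201.3) = 115.2 kips → block shear.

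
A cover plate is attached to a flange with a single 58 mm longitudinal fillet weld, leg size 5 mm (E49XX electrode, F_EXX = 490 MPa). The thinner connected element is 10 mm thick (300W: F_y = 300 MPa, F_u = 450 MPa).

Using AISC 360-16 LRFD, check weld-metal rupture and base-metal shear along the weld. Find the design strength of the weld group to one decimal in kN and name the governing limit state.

45.2 kN (weld metal governs)

Weld metal: throat = 0.707×5 = 3.535 mm, L = 58 mm. φR_n = 0.75 × 0.6 × 490 × 3.535 × 58 = 45.2 kN.
Base metal shear (10 mm plate): yield φR_n = 1.0×0.6×300×10×58 = 104.4 kN; rupture φR_n = 0.75×0.6×450×10×58 = 117.5 kN; take 104.4 kN (yield).
Governing: min(45.2, 104.4) = 45.2 kN → weld metal.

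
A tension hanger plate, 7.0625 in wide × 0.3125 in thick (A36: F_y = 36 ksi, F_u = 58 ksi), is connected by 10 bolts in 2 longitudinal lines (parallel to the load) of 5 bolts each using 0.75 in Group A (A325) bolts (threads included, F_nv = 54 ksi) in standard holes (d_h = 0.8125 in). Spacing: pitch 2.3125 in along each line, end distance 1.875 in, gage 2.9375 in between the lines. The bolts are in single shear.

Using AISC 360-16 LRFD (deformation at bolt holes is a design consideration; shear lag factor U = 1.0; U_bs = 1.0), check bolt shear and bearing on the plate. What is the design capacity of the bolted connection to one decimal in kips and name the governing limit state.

178.9 kips (bolt shear governs)

Bolt shear: A_b = π(0.75)²/4 = 0.44179 in². φR_n = 0.75 × 54 × 0.44179 × 10 × 1 = 178.9 kips.
Bearing (0.3125 in plate, F_u = 58 ksi): end bolts L_c = 1.875 − 0.8125/2 = 1.46875, R_n = min(1.2×1.46875×0.3125×58, 2.4×0.75×0.3125×58) = 31.945 kips/bolt; interior L_c = 2.3125 − 0.8125 = 1.5, R_n = 32.625 kips/bolt. φR_n = 0.75 × (2×31.945 + 8×32.625) = 243.7 kips.
Governing: min(178.9, 243.7) = 178.9 kips → bolt shear.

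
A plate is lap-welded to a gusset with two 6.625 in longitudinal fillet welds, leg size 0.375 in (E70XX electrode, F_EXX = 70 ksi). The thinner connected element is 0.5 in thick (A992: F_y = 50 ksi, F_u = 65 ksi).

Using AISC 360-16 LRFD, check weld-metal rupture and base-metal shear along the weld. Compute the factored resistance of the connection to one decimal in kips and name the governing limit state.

110.7 kips (weld metal governs)

Weld metal: throat = 0.707×0.375 = 0.26513 in, L = 2×6.625 = 13.25 in. φR_n = 0.75 × 0.6 × 70 × 0.26513 × 13.25 = 110.7 kips.
Base metal shear (0.5 in plate): yield φR_n = 1.0×0.6×50×0.5×13.25 = 198.8 kips; rupture φR_n = 0.75×0.6×65×0.5×13.25 = 193.8 kips; take 193.8 kips (rupture).
Governing: min(110.7, 193.8) = 110.7 kips → weld metal.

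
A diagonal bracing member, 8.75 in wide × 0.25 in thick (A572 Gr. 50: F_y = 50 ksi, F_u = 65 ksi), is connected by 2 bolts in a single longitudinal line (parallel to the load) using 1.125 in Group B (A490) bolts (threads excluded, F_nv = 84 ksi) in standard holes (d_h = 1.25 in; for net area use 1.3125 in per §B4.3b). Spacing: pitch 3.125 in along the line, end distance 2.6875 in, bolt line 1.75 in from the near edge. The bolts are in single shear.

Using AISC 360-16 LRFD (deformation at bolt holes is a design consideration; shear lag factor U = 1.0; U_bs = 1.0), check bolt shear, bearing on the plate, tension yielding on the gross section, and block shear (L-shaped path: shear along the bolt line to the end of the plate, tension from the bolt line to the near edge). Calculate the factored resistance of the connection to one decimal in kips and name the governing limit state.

41.4 kips (block shear governs)

Bolt shear: A_b = π(1.125)²/4 = 0.99402 in². φR_n = 0.75 × 84 × 0.99402 × 2 × 1 = 125.2 kips.
Bearing (0.25 in plate, F_u = 65 ksi): end bolts L_c = 2.6875 − 1.25/2 = 2.0625, R_n = min(1.2×2.0625×0.25×65, 2.4×1.125×0.25×65) = 40.219 kips/bolt; interior L_c = 3.125 − 1.25 = 1.875, R_n = 36.563 kips/bolt. φR_n = 0.75 × (1×40.219 + 1×36.563) = 57.6 kips.
Tension yield (gross): A_g = 8.75×0.25 = 2.1875 in². φR_n = 0.90 × 50 × 2.1875 = 98.4 kips.
Block shear: shear path 1×[2.6875+1×3.125] = 1×5.8125 in, A_gv = 1.4531, A_nv = 1×(5.8125 − 1.5×1.3125)×0.25 = 0.96094 in²; tension to near edge: (1.75 − 0.5×1.3125)×0.25 = 0.27344 in². R_n = min(0.6×65×0.96094, 0.6×50×1.4531) + 1.0×65×0.27344 = min(37.477, 43.593) + 17.774 = 55.251 kips. φR_n = 0.75 × 55.251 = 41.4 kips.
Governing: min(125.2, 57.6, 98.4, 41.4) = 41.4 kips → block shear.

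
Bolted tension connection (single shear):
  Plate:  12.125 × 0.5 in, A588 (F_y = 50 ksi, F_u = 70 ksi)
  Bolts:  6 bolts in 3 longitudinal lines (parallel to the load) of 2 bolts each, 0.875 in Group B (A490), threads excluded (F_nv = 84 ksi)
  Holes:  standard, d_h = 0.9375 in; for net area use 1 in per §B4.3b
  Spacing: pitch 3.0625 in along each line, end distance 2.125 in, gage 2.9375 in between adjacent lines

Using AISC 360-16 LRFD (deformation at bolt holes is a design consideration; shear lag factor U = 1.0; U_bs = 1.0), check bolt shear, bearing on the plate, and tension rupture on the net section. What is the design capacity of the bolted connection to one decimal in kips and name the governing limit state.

Bolt shear: A_b = π(0.875)²/4 = 0.60132 in². φR_n = 0.75 × 84 × 0.60132 × 6 × 1 = 227.3 kips.
Bearing (0.5 in plate, F_u = 70 ksi): end bolts L_c = 2.125 − 0.9375/2 = 1.65625, R_n = min(1.2×1.65625×0.5×70, 2.4×0.875×0.5×70) = 69.563 kips/bolt; interior L_c = 3.0625 − 0.9375 = 2.125, R_n = 73.5 kips/bolt. φR_n = 0.75 × (3×69.563 + 3×73.5) = 321.9 kips.
Tension rupture (net): A_n = (12.125 − 3×1)×0.5 = 4.5625 in² (U = 1.0, A_e = A_n). φR_n = 0.75 × 70 × 4.5625 = 239.5 kips.
Governing: min(227.3, 321.9, 239.5) = 227.3 kips → bolt shear.

227.3 kips (bolt shear governs)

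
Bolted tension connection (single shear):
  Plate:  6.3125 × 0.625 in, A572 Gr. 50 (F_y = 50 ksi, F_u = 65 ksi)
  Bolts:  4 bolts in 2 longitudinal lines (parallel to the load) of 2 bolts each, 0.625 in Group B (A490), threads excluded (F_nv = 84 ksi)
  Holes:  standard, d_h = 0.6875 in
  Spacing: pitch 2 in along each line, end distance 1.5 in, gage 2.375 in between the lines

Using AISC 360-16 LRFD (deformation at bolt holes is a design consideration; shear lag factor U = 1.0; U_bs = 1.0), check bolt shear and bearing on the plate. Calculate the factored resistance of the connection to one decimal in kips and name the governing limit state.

77.3 kips (bolt shear governs)

Bolt shear: A_b = π(0.625)²/4 = 0.3068 in². φR_n = 0.75 × 84 × 0.3068 × 4 × 1 = 77.3 kips.
Bearing (0.625 in plate, F_u = 65 ksi): end bolts L_c = 1.5 − 0.6875/2 = 1.15625, R_n = min(1.2×1.15625×0.625×65, 2.4×0.625×0.625×65) = 56.367 kips/bolt; interior L_c = 2 − 0.6875 = 1.3125, R_n = 60.938 kips/bolt. φR_n = 0.75 × (2×56.367 + 2×60.938) = 176.0 kips.
Governing: min(77.3, 176.0) = 77.3 kips → bolt shear.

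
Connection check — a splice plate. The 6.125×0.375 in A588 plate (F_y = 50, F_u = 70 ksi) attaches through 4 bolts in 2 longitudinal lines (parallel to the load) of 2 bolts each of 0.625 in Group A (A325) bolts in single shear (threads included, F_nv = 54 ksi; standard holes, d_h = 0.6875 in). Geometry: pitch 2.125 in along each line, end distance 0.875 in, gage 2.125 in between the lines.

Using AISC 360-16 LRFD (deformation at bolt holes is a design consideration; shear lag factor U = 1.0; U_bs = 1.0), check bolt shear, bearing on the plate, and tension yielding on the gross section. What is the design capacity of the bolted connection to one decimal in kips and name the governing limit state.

Bolt shear: A_b = π(0.625)²/4 = 0.3068 in². φR_n = 0.75 × 54 × 0.3068 × 4 × 1 = 49.7 kips.
Bearing (0.375 in plate, F_u = 70 ksi): end bolts L_c = 0.875 − 0.6875/2 = 0.53125, R_n = min(1.2×0.53125×0.375×70, 2.4×0.625×0.375×70) = 16.734 kips/bolt; interior L_c = 2.125 − 0.6875 = 1.4375, R_n = 39.375 kips/bolt. φR_n = 0.75 × (2×16.734 + 2×39.375) = 84.2 kips.
Tension yield (gross): A_g = 6.125×0.375 = 2.2969 in². φR_n = 0.90 × 50 × 2.2969 = 103.4 kips.
Governing: min(49.7, 84.2, 103.4) = 49.7 kips → bolt shear.

49.7 kips (bolt shear governs)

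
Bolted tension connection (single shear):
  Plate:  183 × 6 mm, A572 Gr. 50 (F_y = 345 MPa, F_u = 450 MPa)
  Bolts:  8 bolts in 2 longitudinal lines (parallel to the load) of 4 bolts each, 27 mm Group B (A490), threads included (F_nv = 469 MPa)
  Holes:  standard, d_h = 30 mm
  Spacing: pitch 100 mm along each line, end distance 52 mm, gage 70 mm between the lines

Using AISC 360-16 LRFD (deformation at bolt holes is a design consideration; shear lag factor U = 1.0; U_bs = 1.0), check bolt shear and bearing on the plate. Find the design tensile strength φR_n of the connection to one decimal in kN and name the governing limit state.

Bolt shear: A_b = π(27)²/4 = 572.56 mm². φR_n = 0.75 × 469 × 572.56 × 8 × 1 = 1611.2 kN.
Bearing (6 mm plate, F_u = 450 MPa): end bolts L_c = 52 − 30/2 = 37, R_n = min(1.2×37×6×450, 2.4×27×6×450) = 119.88 kN/bolt; interior L_c = 100 − 30 = 70, R_n = 174.96 kN/bolt. φR_n = 0.75 × (2×119.88 + 6×174.96) = 967.1 kN.
Governing: min(1611.2, 967.1) = 967.1 kN → bearing.

967.1 kN (bearing governs)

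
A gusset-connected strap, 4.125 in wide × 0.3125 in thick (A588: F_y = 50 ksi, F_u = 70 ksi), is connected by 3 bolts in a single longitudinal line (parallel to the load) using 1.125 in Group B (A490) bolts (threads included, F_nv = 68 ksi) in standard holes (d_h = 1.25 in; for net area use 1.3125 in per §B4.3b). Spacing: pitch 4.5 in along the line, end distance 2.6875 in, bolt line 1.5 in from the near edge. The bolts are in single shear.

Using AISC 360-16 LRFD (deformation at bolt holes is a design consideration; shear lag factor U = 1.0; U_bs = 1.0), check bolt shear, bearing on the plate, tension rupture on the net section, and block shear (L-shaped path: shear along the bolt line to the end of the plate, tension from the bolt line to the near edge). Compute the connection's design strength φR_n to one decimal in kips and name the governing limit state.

46.1 kips (net-section rupture governs)

Bolt shear: A_b = π(1.125)²/4 = 0.99402 in². φR_n = 0.75 × 68 × 0.99402 × 3 × 1 = 152.1 kips.
Bearing (0.3125 in plate, F_u = 70 ksi): end bolts L_c = 2.6875 − 1.25/2 = 2.0625, R_n = min(1.2×2.0625×0.3125×70, 2.4×1.125×0.3125×70) = 54.141 kips/bolt; interior L_c = 4.5 − 1.25 = 3.25, R_n = 59.063 kips/bolt. φR_n = 0.75 × (1×54.141 + 2×59.063) = 129.2 kips.
Tension rupture (net): A_n = (4.125 − 1×1.3125)×0.3125 = 0.87891 in² (U = 1.0, A_e = A_n). φR_n = 0.75 × 70 × 0.87891 = 46.1 kips.
Block shear: shear path 1×[2.6875+2×4.5] = 1×11.6875 in, A_gv = 3.6523, A_nv = 1×(11.6875 − 2.5×1.3125)×0.3125 = 2.627 in²; tension to near edge: (1.5 − 0.5×1.3125)×0.3125 = 0.26367 in². R_n = min(0.6×70×2.627, 0.6×50×3.6523) + 1.0×70×0.26367 = min(110.33, 109.57) + 18.457 = 128.03 kips. φR_n = 0.75 × 128.03 = 96.0 kips.
Governing: min(152.1, 129.2, 46.1, 96.0) = 46.1 kips → net-section rupture.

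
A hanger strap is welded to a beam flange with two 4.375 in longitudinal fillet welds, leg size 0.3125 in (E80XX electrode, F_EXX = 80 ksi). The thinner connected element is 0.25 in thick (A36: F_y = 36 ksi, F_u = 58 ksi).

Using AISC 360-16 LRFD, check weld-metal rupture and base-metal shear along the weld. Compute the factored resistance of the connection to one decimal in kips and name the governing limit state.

47.3 kips (base-metal shear governs)

Weld metal: throat = 0.707×0.3125 = 0.22094 in, L = 2×4.375 = 8.75 in. φR_n = 0.75 × 0.6 × 80 × 0.22094 × 8.75 = 69.6 kips.
Base metal shear (0.25 in plate): yield φR_n = 1.0×0.6×36×0.25×8.75 = 47.3 kips; rupture φR_n = 0.75×0.6×58×0.25×8.75 = 57.1 kips; take 47.3 kips (yield).
Governing: min(69.6, 47.3) = 47.3 kips → base-metal shear.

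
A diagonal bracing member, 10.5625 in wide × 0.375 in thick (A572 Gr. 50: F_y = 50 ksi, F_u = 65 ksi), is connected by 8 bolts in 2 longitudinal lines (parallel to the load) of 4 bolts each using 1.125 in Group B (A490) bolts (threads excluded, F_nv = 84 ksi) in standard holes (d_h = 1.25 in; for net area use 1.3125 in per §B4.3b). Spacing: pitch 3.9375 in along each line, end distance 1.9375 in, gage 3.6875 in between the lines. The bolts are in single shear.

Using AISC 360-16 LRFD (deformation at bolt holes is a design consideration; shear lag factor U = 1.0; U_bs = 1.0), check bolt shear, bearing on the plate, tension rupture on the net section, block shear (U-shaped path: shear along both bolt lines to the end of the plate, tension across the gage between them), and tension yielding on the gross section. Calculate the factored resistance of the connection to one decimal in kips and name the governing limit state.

Bolt shear: A_b = π(1.125)²/4 = 0.99402 in². φR_n = 0.75 × 84 × 0.99402 × 8 × 1 = 501.0 kips.
Bearing (0.375 in plate, F_u = 65 ksi): end bolts L_c = 1.9375 − 1.25/2 = 1.3125, R_n = min(1.2×1.3125×0.375×65, 2.4×1.125×0.375×65) = 38.391 kips/bolt; interior L_c = 3.9375 − 1.25 = 2.6875, R_n = 65.813 kips/bolt. φR_n = 0.75 × (2×38.391 + 6×65.813) = 353.7 kips.
Tension rupture (net): A_n = (10.5625 − 2×1.3125)×0.375 = 2.9766 in² (U = 1.0, A_e = A_n). φR_n = 0.75 × 65 × 2.9766 = 145.1 kips.
Block shear: shear path 2×[1.9375+3×3.9375] = 2×13.75 in, A_gv = 10.313, A_nv = 2×(13.75 − 3.5×1.3125)×0.375 = 6.8672 in²; tension across gage: (3.6875 − 1×1.3125)×0.375 = 0.89063 in². R_n = min(0.6×65×6.8672, 0.6×50×10.313) + 1.0×65×0.89063 = min(267.82, 309.39) + 57.891 = 325.71 kips. φR_n = 0.75 × 325.71 = 244.3 kips.
Tension yield (gross): A_g = 10.5625×0.375 = 3.9609 in². φR_n = 0.90 × 50 × 3.9609 = 178.2 kips.
Governing: min(501.0, 353.7, 145.1, 244.3, 178.2) = 145.1 kips → net-section rupture.

145.1 kips (net-section rupture governs)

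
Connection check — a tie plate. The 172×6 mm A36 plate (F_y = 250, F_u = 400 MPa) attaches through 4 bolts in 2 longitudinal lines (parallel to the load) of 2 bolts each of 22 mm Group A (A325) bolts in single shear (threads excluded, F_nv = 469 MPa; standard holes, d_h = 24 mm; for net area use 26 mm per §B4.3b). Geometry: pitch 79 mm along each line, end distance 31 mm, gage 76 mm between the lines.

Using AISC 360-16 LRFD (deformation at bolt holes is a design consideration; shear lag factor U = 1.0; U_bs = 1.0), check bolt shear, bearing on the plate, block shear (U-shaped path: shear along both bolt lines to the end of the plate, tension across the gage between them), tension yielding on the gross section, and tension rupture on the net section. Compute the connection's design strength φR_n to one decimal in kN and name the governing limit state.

Bolt shear: A_b = π(22)²/4 = 380.13 mm². φR_n = 0.75 × 469 × 380.13 × 4 × 1 = 534.8 kN.
Bearing (6 mm plate, F_u = 400 MPa): end bolts L_c = 31 − 24/2 = 19, R_n = min(1.2×19×6×400, 2.4×22×6×400) = 54.72 kN/bolt; interior L_c = 79 − 24 = 55, R_n = 126.72 kN/bolt. φR_n = 0.75 × (2×54.72 + 2×126.72) = 272.2 kN.
Block shear: shear path 2×[31+1×79] = 2×110 mm, A_gv = 1320, A_nv = 2×(110 − 1.5×26)×6 = 852 mm²; tension across gage: (76 − 1×26)×6 = 300 mm². R_n = min(0.6×400×852, 0.6×250×1320) + 1.0×400×300 = min(204.48, 198) + 120 = 318 kN. φR_n = 0.75 × 318 = 238.5 kN.
Tension yield (gross): A_g = 172×6 = 1032 mm². φR_n = 0.90 × 250 × 1032 = 232.2 kN.
Tension rupture (net): A_n = (172 − 2×26)×6 = 720 mm² (U = 1.0, A_e = A_n). φR_n = 0.75 × 400 × 720 = 216.0 kN.
Governing: min(534.8, 272.2, 238.5, 232.2, 216.0) = 216.0 kN → net-section rupture.

216.0 kN (net-section rupture governs)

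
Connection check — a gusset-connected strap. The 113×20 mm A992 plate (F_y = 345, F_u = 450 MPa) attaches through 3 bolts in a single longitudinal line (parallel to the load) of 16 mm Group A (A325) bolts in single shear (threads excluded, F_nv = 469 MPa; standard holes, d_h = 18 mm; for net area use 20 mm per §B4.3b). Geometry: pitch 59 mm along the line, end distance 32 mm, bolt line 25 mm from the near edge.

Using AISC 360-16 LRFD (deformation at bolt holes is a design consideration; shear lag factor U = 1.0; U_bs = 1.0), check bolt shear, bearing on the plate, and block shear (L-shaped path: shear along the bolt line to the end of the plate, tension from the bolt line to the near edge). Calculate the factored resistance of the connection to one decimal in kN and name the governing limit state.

212.2 kN (bolt shear governs)

Bolt shear: A_b = π(16)²/4 = 201.06 mm². φR_n = 0.75 × 469 × 201.06 × 3 × 1 = 212.2 kN.
Bearing (20 mm plate, F_u = 450 MPa): end bolts L_c = 32 − 18/2 = 23, R_n = min(1.2×23×20×450, 2.4×16×20×450) = 248.4 kN/bolt; interior L_c = 59 − 18 = 41, R_n = 345.6 kN/bolt. φR_n = 0.75 × (1×248.4 + 2×345.6) = 704.7 kN.
Block shear: shear path 1×[32+2×59] = 1×150 mm, A_gv = 3000, A_nv = 1×(150 − 2.5×20)×20 = 2000 mm²; tension to near edge: (25 − 0.5×20)×20 = 300 mm². R_n = min(0.6×450×2000, 0.6×345×3000) + 1.0×450×300 = min(540, 621) + 135 = 675 kN. φR_n = 0.75 × 675 = 506.3 kN.
Governing: min(212.2, 704.7, 506.3) = 212.2 kN → bolt shear.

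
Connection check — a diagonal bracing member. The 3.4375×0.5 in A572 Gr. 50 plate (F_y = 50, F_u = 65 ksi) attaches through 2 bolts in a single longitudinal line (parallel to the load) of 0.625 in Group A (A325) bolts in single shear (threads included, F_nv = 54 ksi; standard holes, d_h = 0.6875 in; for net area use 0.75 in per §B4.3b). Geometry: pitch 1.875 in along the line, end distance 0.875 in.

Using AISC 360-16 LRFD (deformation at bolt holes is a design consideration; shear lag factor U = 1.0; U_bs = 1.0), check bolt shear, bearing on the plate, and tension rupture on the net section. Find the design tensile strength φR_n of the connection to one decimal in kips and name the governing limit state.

24.9 kips (bolt shear governs)

Bolt shear: A_b = π(0.625)²/4 = 0.3068 in². φR_n = 0.75 × 54 × 0.3068 × 2 × 1 = 24.9 kips.
Bearing (0.5 in plate, F_u = 65 ksi): end bolts L_c = 0.875 − 0.6875/2 = 0.53125, R_n = min(1.2×0.53125×0.5×65, 2.4×0.625×0.5×65) = 20.719 kips/bolt; interior L_c = 1.875 − 0.6875 = 1.1875, R_n = 46.313 kips/bolt. φR_n = 0.75 × (1×20.719 + 1×46.313) = 50.3 kips.
Tension rupture (net): A_n = (3.4375 − 1×0.75)×0.5 = 1.3438 in² (U = 1.0, A_e = A_n). φR_n = 0.75 × 65 × 1.3438 = 65.5 kips.
Governing: min(24.9, 50.3, 65.5) = 24.9 kips → bolt shear.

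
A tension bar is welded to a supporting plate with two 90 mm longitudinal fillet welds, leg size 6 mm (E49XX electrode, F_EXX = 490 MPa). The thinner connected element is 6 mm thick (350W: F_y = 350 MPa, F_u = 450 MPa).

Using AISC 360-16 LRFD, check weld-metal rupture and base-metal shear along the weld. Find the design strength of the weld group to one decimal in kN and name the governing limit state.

Weld metal: throat = 0.707×6 = 4.242 mm, L = 2×90 = 180 mm. φR_n = 0.75 × 0.6 × 490 × 4.242 × 180 = 168.4 kN.
Base metal shear (6 mm plate): yield φR_n = 1.0×0.6×350×6×180 = 226.8 kN; rupture φR_n = 0.75×0.6×450×6×180 = 218.7 kN; take 218.7 kN (rupture).
Governing: min(168.4, 218.7) = 168.4 kN → weld metal.

168.4 kN (weld metal governs)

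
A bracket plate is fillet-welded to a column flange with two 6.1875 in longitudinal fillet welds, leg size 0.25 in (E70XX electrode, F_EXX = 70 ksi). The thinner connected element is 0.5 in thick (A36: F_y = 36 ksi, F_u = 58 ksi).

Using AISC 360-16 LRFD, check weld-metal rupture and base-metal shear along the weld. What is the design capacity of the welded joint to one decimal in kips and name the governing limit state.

Weld metal: throat = 0.707×0.25 = 0.17675 in, L = 2×6.1875 = 12.375 in. φR_n = 0.75 × 0.6 × 70 × 0.17675 × 12.375 = 68.9 kips.
Base metal shear (0.5 in plate): yield φR_n = 1.0×0.6×36×0.5×12.375 = 133.7 kips; rupture φR_n = 0.75×0.6×58×0.5×12.375 = 161.5 kips; take 133.7 kips (yield).
Governing: min(68.9, 133.7) = 68.9 kips → weld metal.

68.9 kips (weld metal governs)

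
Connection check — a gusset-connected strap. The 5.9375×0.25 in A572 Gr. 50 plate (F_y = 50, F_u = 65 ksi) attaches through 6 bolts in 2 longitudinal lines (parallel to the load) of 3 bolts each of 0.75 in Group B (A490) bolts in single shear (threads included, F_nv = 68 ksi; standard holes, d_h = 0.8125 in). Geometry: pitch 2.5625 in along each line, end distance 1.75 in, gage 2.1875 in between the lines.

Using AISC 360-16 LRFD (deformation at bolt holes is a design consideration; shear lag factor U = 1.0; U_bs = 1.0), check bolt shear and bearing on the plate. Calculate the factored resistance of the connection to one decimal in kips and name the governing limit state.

Bolt shear: A_b = π(0.75)²/4 = 0.44179 in². φR_n = 0.75 × 68 × 0.44179 × 6 × 1 = 135.2 kips.
Bearing (0.25 in plate, F_u = 65 ksi): end bolts L_c = 1.75 − 0.8125/2 = 1.34375, R_n = min(1.2×1.34375×0.25×65, 2.4×0.75×0.25×65) = 26.203 kips/bolt; interior L_c = 2.5625 − 0.8125 = 1.75, R_n = 29.25 kips/bolt. φR_n = 0.75 × (2×26.203 + 4×29.25) = 127.1 kips.
Governing: min(135.2, 127.1) = 127.1 kips → bearing.

127.1 kips (bearing governs)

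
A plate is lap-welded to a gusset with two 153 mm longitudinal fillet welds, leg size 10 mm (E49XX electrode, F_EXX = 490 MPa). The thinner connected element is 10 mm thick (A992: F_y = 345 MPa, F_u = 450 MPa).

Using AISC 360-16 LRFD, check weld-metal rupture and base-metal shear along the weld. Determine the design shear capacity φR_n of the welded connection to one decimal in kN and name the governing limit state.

477.0 kN (weld metal governs)

Weld metal: throat = 0.707×10 = 7.07 mm, L = 2×153 = 306 mm. φR_n = 0.75 × 0.6 × 490 × 7.07 × 306 = 477.0 kN.
Base metal shear (10 mm plate): yield φR_n = 1.0×0.6×345×10×306 = 633.4 kN; rupture φR_n = 0.75×0.6×450×10×306 = 619.7 kN; take 619.7 kN (rupture).
Governing: min(477.0, 619.7) = 477.0 kN → weld metal.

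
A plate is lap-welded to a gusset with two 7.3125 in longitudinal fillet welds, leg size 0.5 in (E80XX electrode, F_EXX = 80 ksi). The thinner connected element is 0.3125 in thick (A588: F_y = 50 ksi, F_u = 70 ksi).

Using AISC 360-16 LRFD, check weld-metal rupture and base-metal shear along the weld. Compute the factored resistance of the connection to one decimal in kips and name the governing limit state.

Weld metal: throat = 0.707×0.5 = 0.3535 in, L = 2×7.3125 = 14.625 in. φR_n = 0.75 × 0.6 × 80 × 0.3535 × 14.625 = 186.1 kips.
Base metal shear (0.3125 in plate): yield φR_n = 1.0×0.6×50×0.3125×14.625 = 137.1 kips; rupture φR_n = 0.75×0.6×70×0.3125×14.625 = 144.0 kips; take 137.1 kips (yield).
Governing: min(186.1, 137.1) = 137.1 kips → base-metal shear.

137.1 kips (base-metal shear governs)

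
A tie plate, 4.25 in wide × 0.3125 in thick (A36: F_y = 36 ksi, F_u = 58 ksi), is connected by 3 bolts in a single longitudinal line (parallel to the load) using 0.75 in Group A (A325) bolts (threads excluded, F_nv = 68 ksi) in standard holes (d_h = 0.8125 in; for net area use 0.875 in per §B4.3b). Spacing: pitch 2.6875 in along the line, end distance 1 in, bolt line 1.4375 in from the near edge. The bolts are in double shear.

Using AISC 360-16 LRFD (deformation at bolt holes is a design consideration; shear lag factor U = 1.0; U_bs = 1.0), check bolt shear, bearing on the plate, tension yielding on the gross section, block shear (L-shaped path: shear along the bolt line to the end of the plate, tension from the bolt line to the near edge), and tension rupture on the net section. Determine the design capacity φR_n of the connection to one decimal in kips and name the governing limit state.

43.0 kips (gross-section yield governs)

Bolt shear: A_b = π(0.75)²/4 = 0.44179 in². φR_n = 0.75 × 68 × 0.44179 × 3 × 2 = 135.2 kips.
Bearing (0.3125 in plate, F_u = 58 ksi): end bolts L_c = 1 − 0.8125/2 = 0.59375, R_n = min(1.2×0.59375×0.3125×58, 2.4×0.75×0.3125×58) = 12.914 kips/bolt; interior L_c = 2.6875 − 0.8125 = 1.875, R_n = 32.625 kips/bolt. φR_n = 0.75 × (1×12.914 + 2×32.625) = 58.6 kips.
Tension yield (gross): A_g = 4.25×0.3125 = 1.3281 in². φR_n = 0.90 × 36 × 1.3281 = 43.0 kips.
Block shear: shear path 1×[1+2×2.6875] = 1×6.375 in, A_gv = 1.9922, A_nv = 1×(6.375 − 2.5×0.875)×0.3125 = 1.3086 in²; tension to near edge: (1.4375 − 0.5×0.875)×0.3125 = 0.3125 in². R_n = min(0.6×58×1.3086, 0.6×36×1.9922) + 1.0×58×0.3125 = min(45.539, 43.032) + 18.125 = 61.157 kips. φR_n = 0.75 × 61.157 = 45.9 kips.
Tension rupture (net): A_n = (4.25 − 1×0.875)×0.3125 = 1.0547 in² (U = 1.0, A_e = A_n). φR_n = 0.75 × 58 × 1.0547 = 45.9 kips.
Governing: min(135.2, 58.6, 43.0, 45.9, 45.9) = 43.0 kips → gross-section yield.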